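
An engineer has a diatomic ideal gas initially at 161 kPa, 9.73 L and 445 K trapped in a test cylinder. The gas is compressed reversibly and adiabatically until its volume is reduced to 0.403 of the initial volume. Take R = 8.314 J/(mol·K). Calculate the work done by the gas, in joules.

n = P₁V₁/(RT₁) = 161×9.73/(8.314×445) = 0.423 mol.
Adiabatic: TV^(γ−1) = const ⇒ T₂ = 445×(2.48)^0.400 = 640 K; PV^γ = const ⇒ P₂ = 575 kPa.
ΔU = nCvΔT = 0.423×20.8×(640−445) = 1720 J.
Q = 0 for an adiabatic process, so W = −ΔU = -1720 J.

-1720 J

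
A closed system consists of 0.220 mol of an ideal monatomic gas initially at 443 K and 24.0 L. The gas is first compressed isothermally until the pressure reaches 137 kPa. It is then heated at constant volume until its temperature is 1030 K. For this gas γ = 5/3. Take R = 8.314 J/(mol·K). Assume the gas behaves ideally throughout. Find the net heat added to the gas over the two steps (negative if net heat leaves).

P₁ = nRT₁/V₁ = 0.220×8.314×443/24.0 = 33.8 kPa.
Step 1 — Isothermal: T stays 443 K; PV = const ⇒ V₂ = 5.91 L, P₂ = 137 kPa.
ΔU = 0 (ideal gas, T constant).
W = nRT ln(V₂/V₁) = 0.220×8.314×443×ln(0.246) = -1130 J.
Q = ΔU + W = -1130 J.
State after step 1: P = 137 kPa, V = 5.91 L, T = 443 K.
Step 2 — Isochoric: V stays 5.91 L; P/T = const ⇒ T₂ = 1030 K, P₂ = 319 kPa.
W = 0 (no volume change).
ΔU = nCvΔT = 0.220×12.5×(1030−443) = 1610 J.
Q = ΔU = 1610 J.
Net over both steps: W = -1130 J, Q = 476 J, ΔU = 1610 J.

476 J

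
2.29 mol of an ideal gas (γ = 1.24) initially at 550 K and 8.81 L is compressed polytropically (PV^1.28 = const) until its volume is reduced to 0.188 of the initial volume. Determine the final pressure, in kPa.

10100 kPa

P₁ = nRT₁/V₁ = 2.29×8.314×550/8.81 = 1190 kPa.
Polytropic n=1.28: T₂ = T₁(V₁/V₂)^(n−1) = 550×(5.32)^0.28 = 878 K; P₂ = P₁(V₁/V₂)^n = 10100 kPa.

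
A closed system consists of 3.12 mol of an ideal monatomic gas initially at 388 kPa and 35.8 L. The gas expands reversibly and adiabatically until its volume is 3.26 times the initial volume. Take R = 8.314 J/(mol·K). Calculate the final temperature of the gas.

244 K

T₁ = P₁V₁/(nR) = 388×35.8/(3.12×8.314) = 535 K.
Adiabatic: TV^(γ−1) = const ⇒ T₂ = 535×(0.307)^0.667 = 244 K; PV^γ = const ⇒ P₂ = 54.1 kPa.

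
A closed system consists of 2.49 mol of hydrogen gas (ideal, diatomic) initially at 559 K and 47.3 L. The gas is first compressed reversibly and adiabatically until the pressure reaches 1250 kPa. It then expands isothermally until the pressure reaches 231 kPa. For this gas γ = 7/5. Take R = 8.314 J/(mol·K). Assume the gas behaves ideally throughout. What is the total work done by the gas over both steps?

14000 J

P₁ = nRT₁/V₁ = 2.49×8.314×559/47.3 = 245 kPa.
Step 1 — Adiabatic: T₂/T₁ = (P₂/P₁)^((γ−1)/γ) ⇒ T₂ = 559×(5.11)^0.286 = 891 K; V₂ = 14.8 L.
ΔU = nCvΔT = 2.49×20.8×(891−559) = 17200 J.
Q = 0 for an adiabatic process, so W = −ΔU = -17200 J.
State after step 1: P = 1250 kPa, V = 14.8 L, T = 891 K.
Step 2 — Isothermal: T stays 891 K; PV = const ⇒ V₂ = 79.8 L, P₂ = 231 kPa.
ΔU = 0 (ideal gas, T constant).
W = nRT ln(V₂/V₁) = 2.49×8.314×891×ln(5.41) = 31100 J.
Q = ΔU + W = 31100 J.
Net over both steps: W = 14000 J, Q = 31100 J, ΔU = 17200 J.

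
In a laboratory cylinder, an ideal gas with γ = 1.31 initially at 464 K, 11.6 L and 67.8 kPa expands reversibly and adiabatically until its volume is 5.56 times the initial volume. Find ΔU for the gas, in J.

-1050 J

n = P₁V₁/(RT₁) = 67.8×11.6/(8.314×464) = 0.204 mol.
Adiabatic: TV^(γ−1) = const ⇒ T₂ = 464×(0.180)^0.310 = 273 K; PV^γ = const ⇒ P₂ = 7.16 kPa.
For an ideal gas ΔU = nCvΔT with Cv = R/(γ−1) = 26.8 J/(mol·K).
ΔU = 0.204×26.8×(273−464) = -1050 J.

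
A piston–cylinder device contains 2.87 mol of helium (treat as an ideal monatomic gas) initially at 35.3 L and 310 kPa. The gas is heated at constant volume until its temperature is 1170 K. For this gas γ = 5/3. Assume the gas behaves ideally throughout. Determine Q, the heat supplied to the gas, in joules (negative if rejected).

25500 J

T₁ = P₁V₁/(nR) = 310×35.3/(2.87×8.314) = 459 K.
Isochoric: V stays 35.3 L; P/T = const ⇒ T₂ = 1170 K, P₂ = 791 kPa.
W = 0 (no volume change).
ΔU = nCvΔT = 2.87×12.5×(1170−459) = 25500 J.
Q = ΔU = 25500 J.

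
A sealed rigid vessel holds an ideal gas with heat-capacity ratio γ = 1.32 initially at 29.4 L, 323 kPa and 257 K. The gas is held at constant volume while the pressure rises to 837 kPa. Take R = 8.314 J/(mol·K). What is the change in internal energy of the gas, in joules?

n = P₁V₁/(RT₁) = 323×29.4/(8.314×257) = 4.44 mol.
Isochoric: V stays 29.4 L; P/T = const ⇒ T₂ = 666 K, P₂ = 837 kPa.
For an ideal gas ΔU = nCvΔT with Cv = R/(γ−1) = 26.0 J/(mol·K).
ΔU = 4.44×26.0×(666−257) = 47200 J.

47200 J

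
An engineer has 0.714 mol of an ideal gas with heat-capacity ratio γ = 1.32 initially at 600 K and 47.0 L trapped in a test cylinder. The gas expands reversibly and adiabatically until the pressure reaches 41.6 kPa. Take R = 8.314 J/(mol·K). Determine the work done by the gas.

1510 J

P₁ = nRT₁/V₁ = 0.714×8.314×600/47.0 = 75.8 kPa.
Adiabatic: T₂/T₁ = (P₂/P₁)^((γ−1)/γ) ⇒ T₂ = 600×(0.549)^0.242 = 519 K; V₂ = 74.0 L.
ΔU = nCvΔT = 0.714×26.0×(519−600) = -1510 J.
Q = 0 for an adiabatic process, so W = −ΔU = 1510 J.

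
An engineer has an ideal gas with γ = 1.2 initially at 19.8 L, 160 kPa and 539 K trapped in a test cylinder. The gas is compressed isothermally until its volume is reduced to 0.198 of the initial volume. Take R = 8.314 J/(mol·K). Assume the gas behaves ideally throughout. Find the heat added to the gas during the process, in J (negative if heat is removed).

-5130 J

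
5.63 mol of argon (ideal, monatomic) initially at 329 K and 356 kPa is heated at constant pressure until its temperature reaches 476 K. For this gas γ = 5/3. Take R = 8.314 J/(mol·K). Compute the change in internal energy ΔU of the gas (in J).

V₁ = nRT₁/P₁ = 5.63×8.314×329/356 = 43.3 L.
Isobaric: P stays 356 kPa; V/T = const ⇒ T₂ = 476 K, V₂ = 62.6 L.
For an ideal gas ΔU = nCvΔT with Cv = (3/2)R = 12.5 J/(mol·K).
ΔU = 5.63×12.5×(476−329) = 10300 J.

10300 J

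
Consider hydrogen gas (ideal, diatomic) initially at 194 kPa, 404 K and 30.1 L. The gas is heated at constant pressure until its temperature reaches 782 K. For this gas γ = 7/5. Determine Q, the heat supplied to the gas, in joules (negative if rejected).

19100 J

n = P₁V₁/(RT₁) = 194×30.1/(8.314×404) = 1.74 mol.
Isobaric: P stays 194 kPa; V/T = const ⇒ T₂ = 782 K, V₂ = 58.3 L.
W = PΔV = 194×(58.3−30.1) kPa·L = 5460 J.
ΔU = nCvΔT = 1.74×20.8×(782−404) = 13700 J.
Q = ΔU + W = nCpΔT = 19100 J.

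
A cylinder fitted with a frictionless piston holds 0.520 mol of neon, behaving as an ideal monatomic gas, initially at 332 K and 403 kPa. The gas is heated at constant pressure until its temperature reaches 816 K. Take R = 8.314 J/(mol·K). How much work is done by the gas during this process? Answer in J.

V₁ = nRT₁/P₁ = 0.520×8.314×332/403 = 3.56 L.
Isobaric: P stays 403 kPa; V/T = const ⇒ T₂ = 816 K, V₂ = 8.75 L.
W = PΔV = 403×(8.75−3.56) kPa·L = 2090 J.

2090 J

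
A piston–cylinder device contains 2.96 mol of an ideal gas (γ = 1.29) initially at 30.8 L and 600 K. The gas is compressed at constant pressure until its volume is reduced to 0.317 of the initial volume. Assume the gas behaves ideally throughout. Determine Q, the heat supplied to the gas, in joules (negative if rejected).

P₁ = nRT₁/V₁ = 2.96×8.314×600/30.8 = 479 kPa.
Isobaric: P stays 479 kPa; V/T = const ⇒ T₂ = 190 K, V₂ = 9.76 L.
W = PΔV = 479×(9.76−30.8) kPa·L = -10100 J.
ΔU = nCvΔT = 2.96×28.7×(190−600) = -34800 J.
Q = ΔU + W = nCpΔT = -44900 J.

-44900 J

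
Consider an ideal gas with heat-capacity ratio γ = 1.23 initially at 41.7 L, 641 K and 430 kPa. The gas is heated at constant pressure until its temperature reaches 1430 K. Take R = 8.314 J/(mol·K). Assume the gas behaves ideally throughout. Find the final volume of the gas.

93.0 L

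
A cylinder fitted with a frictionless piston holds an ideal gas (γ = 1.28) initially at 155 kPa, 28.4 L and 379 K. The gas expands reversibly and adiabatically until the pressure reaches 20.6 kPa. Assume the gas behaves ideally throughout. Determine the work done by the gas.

5610 J

n = P₁V₁/(RT₁) = 155×28.4/(8.314×379) = 1.40 mol.
Adiabatic: T₂/T₁ = (P₂/P₁)^((γ−1)/γ) ⇒ T₂ = 379×(0.133)^0.219 = 244 K; V₂ = 137 L.
ΔU = nCvΔT = 1.40×29.7×(244−379) = -5610 J.
Q = 0 for an adiabatic process, so W = −ΔU = 5610 J.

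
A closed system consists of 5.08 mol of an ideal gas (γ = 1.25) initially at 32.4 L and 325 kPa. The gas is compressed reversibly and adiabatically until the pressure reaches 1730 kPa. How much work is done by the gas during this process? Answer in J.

-16700 J

T₁ = P₁V₁/(nR) = 325×32.4/(5.08×8.314) = 249 K.
Adiabatic: T₂/T₁ = (P₂/P₁)^((γ−1)/γ) ⇒ T₂ = 249×(5.32)^0.200 = 348 K; V₂ = 8.50 L.
ΔU = nCvΔT = 5.08×33.3×(348−249) = 16700 J.
Q = 0 for an adiabatic process, so W = −ΔU = -16700 J.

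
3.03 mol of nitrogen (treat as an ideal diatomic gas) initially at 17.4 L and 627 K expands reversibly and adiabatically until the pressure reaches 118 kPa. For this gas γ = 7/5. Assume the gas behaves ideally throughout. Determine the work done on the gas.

-17400 J

P₁ = nRT₁/V₁ = 3.03×8.314×627/17.4 = 908 kPa.
Adiabatic: T₂/T₁ = (P₂/P₁)^((γ−1)/γ) ⇒ T₂ = 627×(0.130)^0.286 = 350 K; V₂ = 74.7 L.
ΔU = nCvΔT = 3.03×20.8×(350−627) = -17400 J.
Q = 0 for an adiabatic process, so W = −ΔU = 17400 J.
Work done on the gas = −W_by = -17400 J.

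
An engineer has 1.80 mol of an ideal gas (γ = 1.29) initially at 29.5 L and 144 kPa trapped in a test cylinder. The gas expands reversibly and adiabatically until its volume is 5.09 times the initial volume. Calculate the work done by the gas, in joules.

5510 J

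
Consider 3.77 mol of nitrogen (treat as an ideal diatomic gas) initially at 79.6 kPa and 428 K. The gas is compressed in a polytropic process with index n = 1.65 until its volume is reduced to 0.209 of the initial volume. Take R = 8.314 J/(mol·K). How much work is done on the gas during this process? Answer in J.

36500 J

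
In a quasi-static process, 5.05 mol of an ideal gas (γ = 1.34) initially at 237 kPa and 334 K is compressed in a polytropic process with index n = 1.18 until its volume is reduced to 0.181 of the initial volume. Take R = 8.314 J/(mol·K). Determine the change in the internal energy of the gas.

V₁ = nRT₁/P₁ = 5.05×8.314×334/237 = 59.2 L.
Polytropic n=1.18: T₂ = T₁(V₁/V₂)^(n−1) = 334×(5.52)^0.18 = 454 K; P₂ = P₁(V₁/V₂)^n = 1780 kPa.
For an ideal gas ΔU = nCvΔT with Cv = R/(γ−1) = 24.5 J/(mol·K).
ΔU = 5.05×24.5×(454−334) = 14900 J.

14900 J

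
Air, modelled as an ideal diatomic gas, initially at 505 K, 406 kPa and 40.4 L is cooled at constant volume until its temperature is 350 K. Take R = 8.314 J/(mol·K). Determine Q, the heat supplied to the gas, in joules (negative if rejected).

n = P₁V₁/(RT₁) = 406×40.4/(8.314×505) = 3.91 mol.
Isochoric: V stays 40.4 L; P/T = const ⇒ T₂ = 350 K, P₂ = 281 kPa.
W = 0 (no volume change).
ΔU = nCvΔT = 3.91×20.8×(350−505) = -12600 J.
Q = ΔU = -12600 J.

-12600 J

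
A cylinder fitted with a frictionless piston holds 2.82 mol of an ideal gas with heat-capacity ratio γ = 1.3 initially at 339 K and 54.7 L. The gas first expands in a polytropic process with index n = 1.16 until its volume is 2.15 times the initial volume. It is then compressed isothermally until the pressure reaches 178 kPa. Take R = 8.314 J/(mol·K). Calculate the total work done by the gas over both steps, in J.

P₁ = nRT₁/V₁ = 2.82×8.314×339/54.7 = 145 kPa.
Step 1 — Polytropic n=1.16: T₂ = T₁(V₁/V₂)^(n−1) = 339×(0.465)^0.16 = 300 K; P₂ = P₁(V₁/V₂)^n = 59.8 kPa.
W = (P₁V₁−P₂V₂)/(n−1) = (145×54.7−59.8×118)/0.16 = 5730 J.
ΔU = nCvΔT = 2.82×27.7×(300−339) = -3050 J.
Q = ΔU + W = 2670 J.
State after step 1: P = 59.8 kPa, V = 118 L, T = 300 K.
Step 2 — Isothermal: T stays 300 K; PV = const ⇒ V₂ = 39.5 L, P₂ = 178 kPa.
ΔU = 0 (ideal gas, T constant).
W = nRT ln(V₂/V₁) = 2.82×8.314×300×ln(0.336) = -7670 J.
Q = ΔU + W = -7670 J.
Net over both steps: W = -1940 J, Q = -5000 J, ΔU = -3050 J.

-1940 J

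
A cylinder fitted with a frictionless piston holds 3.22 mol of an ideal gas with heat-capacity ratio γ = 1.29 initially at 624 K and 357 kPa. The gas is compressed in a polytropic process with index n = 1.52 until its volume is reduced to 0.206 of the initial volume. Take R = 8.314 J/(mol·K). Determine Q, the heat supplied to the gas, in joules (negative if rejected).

32500 J

V₁ = nRT₁/P₁ = 3.22×8.314×624/357 = 46.8 L.
Polytropic n=1.52: T₂ = T₁(V₁/V₂)^(n−1) = 624×(4.85)^0.52 = 1420 K; P₂ = P₁(V₁/V₂)^n = 3940 kPa.
W = (P₁V₁−P₂V₂)/(n−1) = (357×46.8−3940×9.64)/0.52 = -40900 J.
ΔU = nCvΔT = 3.22×28.7×(1420−624) = 73400 J.
Q = ΔU + W = 32500 J.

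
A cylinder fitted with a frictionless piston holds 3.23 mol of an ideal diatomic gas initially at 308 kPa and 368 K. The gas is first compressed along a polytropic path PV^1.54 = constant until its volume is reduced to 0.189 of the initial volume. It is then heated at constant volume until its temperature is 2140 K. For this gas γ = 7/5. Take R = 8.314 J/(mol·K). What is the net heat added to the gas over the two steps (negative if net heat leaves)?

92300 J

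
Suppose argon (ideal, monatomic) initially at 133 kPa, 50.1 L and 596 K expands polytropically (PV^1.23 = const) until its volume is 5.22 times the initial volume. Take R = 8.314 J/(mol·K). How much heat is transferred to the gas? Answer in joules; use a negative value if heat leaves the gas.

6000 J

n = P₁V₁/(RT₁) = 133×50.1/(8.314×596) = 1.34 mol.
Polytropic n=1.23: T₂ = T₁(V₁/V₂)^(n−1) = 596×(0.192)^0.23 = 408 K; P₂ = P₁(V₁/V₂)^n = 17.4 kPa.
W = (P₁V₁−P₂V₂)/(n−1) = (133×50.1−17.4×262)/0.23 = 9160 J.
ΔU = nCvΔT = 1.34×12.5×(408−596) = -3160 J.
Q = ΔU + W = 6000 J.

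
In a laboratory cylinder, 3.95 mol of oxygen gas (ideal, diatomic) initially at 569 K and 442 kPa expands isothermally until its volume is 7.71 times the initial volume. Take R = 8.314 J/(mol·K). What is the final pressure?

57.3 kPa

V₁ = nRT₁/P₁ = 3.95×8.314×569/442 = 42.3 L.
Isothermal: T stays 569 K; PV = const ⇒ V₂ = 326 L, P₂ = 57.3 kPa.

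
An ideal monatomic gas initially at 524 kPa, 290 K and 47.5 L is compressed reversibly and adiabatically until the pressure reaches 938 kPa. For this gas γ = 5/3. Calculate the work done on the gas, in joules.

9790 J

n = P₁V₁/(RT₁) = 524×47.5/(8.314×290) = 10.3 mol.
Adiabatic: T₂/T₁ = (P₂/P₁)^((γ−1)/γ) ⇒ T₂ = 290×(1.79)^0.400 = 366 K; V₂ = 33.5 L.
ΔU = nCvΔT = 10.3×12.5×(366−290) = 9790 J.
Q = 0 for an adiabatic process, so W = −ΔU = -9790 J.
Work done on the gas = −W_by = 9790 J.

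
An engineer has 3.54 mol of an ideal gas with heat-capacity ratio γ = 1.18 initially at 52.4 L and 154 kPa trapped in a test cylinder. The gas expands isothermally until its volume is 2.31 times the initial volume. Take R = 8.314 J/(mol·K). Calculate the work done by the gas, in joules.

6760 J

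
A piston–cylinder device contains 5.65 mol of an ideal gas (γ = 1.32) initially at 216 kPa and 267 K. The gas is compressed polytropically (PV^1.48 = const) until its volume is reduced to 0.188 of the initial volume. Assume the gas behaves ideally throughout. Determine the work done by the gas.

-32200 J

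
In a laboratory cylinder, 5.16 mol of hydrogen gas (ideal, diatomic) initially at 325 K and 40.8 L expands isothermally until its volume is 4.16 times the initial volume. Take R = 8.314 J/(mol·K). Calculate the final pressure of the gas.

82.1 kPa

P₁ = nRT₁/V₁ = 5.16×8.314×325/40.8 = 342 kPa.
Isothermal: T stays 325 K; PV = const ⇒ V₂ = 170 L, P₂ = 82.1 kPa.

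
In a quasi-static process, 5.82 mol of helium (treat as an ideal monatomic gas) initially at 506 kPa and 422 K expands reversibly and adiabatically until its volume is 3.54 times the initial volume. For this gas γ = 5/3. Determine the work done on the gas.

V₁ = nRT₁/P₁ = 5.82×8.314×422/506 = 40.4 L.
Adiabatic: TV^(γ−1) = const ⇒ T₂ = 422×(0.282)^0.667 = 182 K; PV^γ = const ⇒ P₂ = 61.5 kPa.
ΔU = nCvΔT = 5.82×12.5×(182−422) = -17400 J.
Q = 0 for an adiabatic process, so W = −ΔU = 17400 J.
Work done on the gas = −W_by = -17400 J.

-17400 J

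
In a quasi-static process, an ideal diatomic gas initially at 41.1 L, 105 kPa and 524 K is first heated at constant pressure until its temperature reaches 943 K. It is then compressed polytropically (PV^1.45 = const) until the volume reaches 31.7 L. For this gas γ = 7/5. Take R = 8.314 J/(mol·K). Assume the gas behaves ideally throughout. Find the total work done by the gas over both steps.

n = P₁V₁/(RT₁) = 105×41.1/(8.314×524) = 0.991 mol.
Step 1 — Isobaric: P stays 105 kPa; V/T = const ⇒ T₂ = 943 K, V₂ = 74.0 L.
W = PΔV = 105×(74.0−41.1) kPa·L = 3450 J.
ΔU = nCvΔT = 0.991×20.8×(943−524) = 8630 J.
Q = ΔU + W = nCpΔT = 12100 J.
State after step 1: P = 105 kPa, V = 74.0 L, T = 943 K.
Step 2 — Polytropic n=1.45: T₂ = T₁(V₁/V₂)^(n−1) = 943×(2.33)^0.45 = 1380 K; P₂ = P₁(V₁/V₂)^n = 359 kPa.
W = (P₁V₁−P₂V₂)/(n−1) = (105×74.0−359×31.7)/0.45 = -8010 J.
ΔU = nCvΔT = 0.991×20.8×(1380−943) = 9010 J.
Q = ΔU + W = 1000 J.
Net over both steps: W = -4560 J, Q = 13100 J, ΔU = 17600 J.

-4560 J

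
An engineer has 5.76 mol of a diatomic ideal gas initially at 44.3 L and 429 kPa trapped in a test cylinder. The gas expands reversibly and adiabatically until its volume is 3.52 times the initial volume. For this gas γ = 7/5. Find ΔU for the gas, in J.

T₁ = P₁V₁/(nR) = 429×44.3/(5.76×8.314) = 397 K.
Adiabatic: TV^(γ−1) = const ⇒ T₂ = 397×(0.284)^0.400 = 240 K; PV^γ = const ⇒ P₂ = 73.7 kPa.
For an ideal gas ΔU = nCvΔT with Cv = (5/2)R = 20.8 J/(mol·K).
ΔU = 5.76×20.8×(240−397) = -18800 J.

-18800 J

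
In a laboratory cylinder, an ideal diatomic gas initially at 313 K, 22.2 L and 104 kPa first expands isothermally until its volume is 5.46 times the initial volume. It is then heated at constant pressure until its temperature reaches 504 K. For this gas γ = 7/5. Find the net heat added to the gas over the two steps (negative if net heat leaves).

8850 J

n = P₁V₁/(RT₁) = 104×22.2/(8.314×313) = 0.887 mol.
Step 1 — Isothermal: T stays 313 K; PV = const ⇒ V₂ = 121 L, P₂ = 19.0 kPa.
ΔU = 0 (ideal gas, T constant).
W = nRT ln(V₂/V₁) = 0.887×8.314×313×ln(5.46) = 3920 J.
Q = ΔU + W = 3920 J.
State after step 1: P = 19.0 kPa, V = 121 L, T = 313 K.
Step 2 — Isobaric: P stays 19.0 kPa; V/T = const ⇒ T₂ = 504 K, V₂ = 195 L.
W = PΔV = 19.0×(195−121) kPa·L = 1410 J.
ΔU = nCvΔT = 0.887×20.8×(504−313) = 3520 J.
Q = ΔU + W = nCpΔT = 4930 J.
Net over both steps: W = 5330 J, Q = 8850 J, ΔU = 3520 J.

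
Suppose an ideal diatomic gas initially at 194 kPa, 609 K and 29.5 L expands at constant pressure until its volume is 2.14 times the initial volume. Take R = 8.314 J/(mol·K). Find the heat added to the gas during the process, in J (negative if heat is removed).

n = P₁V₁/(RT₁) = 194×29.5/(8.314×609) = 1.13 mol.
Isobaric: P stays 194 kPa; V/T = const ⇒ T₂ = 1300 K, V₂ = 63.1 L.
W = PΔV = 194×(63.1−29.5) kPa·L = 6520 J.
ΔU = nCvΔT = 1.13×20.8×(1300−609) = 16300 J.
Q = ΔU + W = nCpΔT = 22800 J.

22800 J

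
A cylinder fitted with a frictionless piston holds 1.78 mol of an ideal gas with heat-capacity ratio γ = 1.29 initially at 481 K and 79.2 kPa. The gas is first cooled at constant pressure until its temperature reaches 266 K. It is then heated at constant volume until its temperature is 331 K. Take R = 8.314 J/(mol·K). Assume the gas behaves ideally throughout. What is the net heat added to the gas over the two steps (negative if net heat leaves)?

-10800 J

V₁ = nRT₁/P₁ = 1.78×8.314×481/79.2 = 89.9 L.
Step 1 — Isobaric: P stays 79.2 kPa; V/T = const ⇒ T₂ = 266 K, V₂ = 49.7 L.
W = PΔV = 79.2×(49.7−89.9) kPa·L = -3180 J.
ΔU = nCvΔT = 1.78×28.7×(266−481) = -11000 J.
Q = ΔU + W = nCpΔT = -14200 J.
State after step 1: P = 79.2 kPa, V = 49.7 L, T = 266 K.
Step 2 — Isochoric: V stays 49.7 L; P/T = const ⇒ T₂ = 331 K, P₂ = 98.6 kPa.
W = 0 (no volume change).
ΔU = nCvΔT = 1.78×28.7×(331−266) = 3320 J.
Q = ΔU = 3320 J.
Net over both steps: W = -3180 J, Q = -10800 J, ΔU = -7650 J.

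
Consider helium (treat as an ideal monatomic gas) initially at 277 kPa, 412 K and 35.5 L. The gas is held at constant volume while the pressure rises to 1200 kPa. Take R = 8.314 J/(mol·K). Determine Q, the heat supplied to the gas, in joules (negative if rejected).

n = P₁V₁/(RT₁) = 277×35.5/(8.314×412) = 2.87 mol.
Isochoric: V stays 35.5 L; P/T = const ⇒ T₂ = 1780 K, P₂ = 1200 kPa.
W = 0 (no volume change).
ΔU = nCvΔT = 2.87×12.5×(1780−412) = 49100 J.
Q = ΔU = 49100 J.

49100 J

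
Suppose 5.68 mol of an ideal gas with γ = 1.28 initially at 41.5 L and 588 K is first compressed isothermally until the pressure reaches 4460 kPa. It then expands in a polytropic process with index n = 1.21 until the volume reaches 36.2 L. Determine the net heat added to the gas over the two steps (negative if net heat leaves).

-42500 J

P₁ = nRT₁/V₁ = 5.68×8.314×588/41.5 = 669 kPa.
Step 1 — Isothermal: T stays 588 K; PV = const ⇒ V₂ = 6.23 L, P₂ = 4460 kPa.
ΔU = 0 (ideal gas, T constant).
W = nRT ln(V₂/V₁) = 5.68×8.314×588×ln(0.150) = -52700 J.
Q = ΔU + W = -52700 J.
State after step 1: P = 4460 kPa, V = 6.23 L, T = 588 K.
Step 2 — Polytropic n=1.21: T₂ = T₁(V₁/V₂)^(n−1) = 588×(0.172)^0.21 = 406 K; P₂ = P₁(V₁/V₂)^n = 530 kPa.
W = (P₁V₁−P₂V₂)/(n−1) = (4460×6.23−530×36.2)/0.21 = 40900 J.
ΔU = nCvΔT = 5.68×29.7×(406−588) = -30600 J.
Q = ΔU + W = 10200 J.
Net over both steps: W = -11800 J, Q = -42500 J, ΔU = -30600 J.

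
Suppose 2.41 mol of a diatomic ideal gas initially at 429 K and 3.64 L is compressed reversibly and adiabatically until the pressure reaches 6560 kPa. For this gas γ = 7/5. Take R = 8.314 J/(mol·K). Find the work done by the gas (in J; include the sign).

P₁ = nRT₁/V₁ = 2.41×8.314×429/3.64 = 2360 kPa.
Adiabatic: T₂/T₁ = (P₂/P₁)^((γ−1)/γ) ⇒ T₂ = 429×(2.78)^0.286 = 574 K; V₂ = 1.75 L.
ΔU = nCvΔT = 2.41×20.8×(574−429) = 7280 J.
Q = 0 for an adiabatic process, so W = −ΔU = -7280 J.

-7280 J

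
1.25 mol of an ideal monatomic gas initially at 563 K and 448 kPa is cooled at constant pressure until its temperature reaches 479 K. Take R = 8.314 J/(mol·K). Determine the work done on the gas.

V₁ = nRT₁/P₁ = 1.25×8.314×563/448 = 13.1 L.
Isobaric: P stays 448 kPa; V/T = const ⇒ T₂ = 479 K, V₂ = 11.1 L.
W = PΔV = 448×(11.1−13.1) kPa·L = -873 J.
Work done on the gas = −W_by = 873 J.

873 J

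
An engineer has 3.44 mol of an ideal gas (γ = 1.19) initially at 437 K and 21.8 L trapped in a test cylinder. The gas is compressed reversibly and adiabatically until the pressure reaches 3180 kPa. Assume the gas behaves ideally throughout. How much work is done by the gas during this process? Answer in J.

-20700 J

P₁ = nRT₁/V₁ = 3.44×8.314×437/21.8 = 573 kPa.
Adiabatic: T₂/T₁ = (P₂/P₁)^((γ−1)/γ) ⇒ T₂ = 437×(5.55)^0.160 = 574 K; V₂ = 5.17 L.
ΔU = nCvΔT = 3.44×43.8×(574−437) = 20700 J.
Q = 0 for an adiabatic process, so W = −ΔU = -20700 J.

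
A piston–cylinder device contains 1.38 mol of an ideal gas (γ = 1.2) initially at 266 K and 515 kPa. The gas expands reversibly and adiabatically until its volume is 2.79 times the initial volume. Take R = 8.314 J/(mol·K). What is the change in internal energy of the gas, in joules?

V₁ = nRT₁/P₁ = 1.38×8.314×266/515 = 5.93 L.
Adiabatic: TV^(γ−1) = const ⇒ T₂ = 266×(0.358)^0.200 = 217 K; PV^γ = const ⇒ P₂ = 150 kPa.
For an ideal gas ΔU = nCvΔT with Cv = R/(γ−1) = 41.6 J/(mol·K).
ΔU = 1.38×41.6×(217−266) = -2830 J.

-2830 J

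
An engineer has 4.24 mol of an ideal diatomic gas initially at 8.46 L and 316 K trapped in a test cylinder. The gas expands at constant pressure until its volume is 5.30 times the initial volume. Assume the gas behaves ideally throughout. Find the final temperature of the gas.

1670 K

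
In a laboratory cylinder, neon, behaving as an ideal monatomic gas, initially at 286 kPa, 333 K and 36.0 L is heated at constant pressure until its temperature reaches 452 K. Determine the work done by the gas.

3680 J

n = P₁V₁/(RT₁) = 286×36.0/(8.314×333) = 3.72 mol.
Isobaric: P stays 286 kPa; V/T = const ⇒ T₂ = 452 K, V₂ = 48.9 L.
W = PΔV = 286×(48.9−36.0) kPa·L = 3680 J.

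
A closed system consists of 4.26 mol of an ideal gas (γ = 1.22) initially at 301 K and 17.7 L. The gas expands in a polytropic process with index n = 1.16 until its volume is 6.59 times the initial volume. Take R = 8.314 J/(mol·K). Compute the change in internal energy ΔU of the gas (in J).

-12600 J

P₁ = nRT₁/V₁ = 4.26×8.314×301/17.7 = 602 kPa.
Polytropic n=1.16: T₂ = T₁(V₁/V₂)^(n−1) = 301×(0.152)^0.16 = 223 K; P₂ = P₁(V₁/V₂)^n = 67.6 kPa.
For an ideal gas ΔU = nCvΔT with Cv = R/(γ−1) = 37.8 J/(mol·K).
ΔU = 4.26×37.8×(223−301) = -12600 J.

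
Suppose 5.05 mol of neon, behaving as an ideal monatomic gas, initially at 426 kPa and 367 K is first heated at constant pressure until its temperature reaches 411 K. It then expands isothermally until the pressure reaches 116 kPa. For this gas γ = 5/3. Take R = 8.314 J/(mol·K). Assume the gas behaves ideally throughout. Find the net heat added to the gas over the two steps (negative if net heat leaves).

V₁ = nRT₁/P₁ = 5.05×8.314×367/426 = 36.2 L.
Step 1 — Isobaric: P stays 426 kPa; V/T = const ⇒ T₂ = 411 K, V₂ = 40.5 L.
W = PΔV = 426×(40.5−36.2) kPa·L = 1850 J.
ΔU = nCvΔT = 5.05×12.5×(411−367) = 2770 J.
Q = ΔU + W = nCpΔT = 4620 J.
State after step 1: P = 426 kPa, V = 40.5 L, T = 411 K.
Step 2 — Isothermal: T stays 411 K; PV = const ⇒ V₂ = 149 L, P₂ = 116 kPa.
ΔU = 0 (ideal gas, T constant).
W = nRT ln(V₂/V₁) = 5.05×8.314×411×ln(3.67) = 22400 J.
Q = ΔU + W = 22400 J.
Net over both steps: W = 24300 J, Q = 27100 J, ΔU = 2770 J.

27100 J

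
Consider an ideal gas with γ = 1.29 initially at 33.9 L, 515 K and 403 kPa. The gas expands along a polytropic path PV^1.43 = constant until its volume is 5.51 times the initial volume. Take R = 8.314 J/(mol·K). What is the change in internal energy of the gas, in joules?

n = P₁V₁/(RT₁) = 403×33.9/(8.314×515) = 3.19 mol.
Polytropic n=1.43: T₂ = T₁(V₁/V₂)^(n−1) = 515×(0.181)^0.43 = 247 K; P₂ = P₁(V₁/V₂)^n = 35.1 kPa.
For an ideal gas ΔU = nCvΔT with Cv = R/(γ−1) = 28.7 J/(mol·K).
ΔU = 3.19×28.7×(247−515) = -24500 J.

-24500 J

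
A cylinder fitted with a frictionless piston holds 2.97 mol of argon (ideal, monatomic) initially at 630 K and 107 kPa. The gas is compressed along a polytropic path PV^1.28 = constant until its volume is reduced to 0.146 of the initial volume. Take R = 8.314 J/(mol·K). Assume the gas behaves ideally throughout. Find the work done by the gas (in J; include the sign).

-39700 J

V₁ = nRT₁/P₁ = 2.97×8.314×630/107 = 145 L.
Polytropic n=1.28: T₂ = T₁(V₁/V₂)^(n−1) = 630×(6.85)^0.28 = 1080 K; P₂ = P₁(V₁/V₂)^n = 1260 kPa.
W = (P₁V₁−P₂V₂)/(n−1) = (107×145−1260×21.2)/0.28 = -39700 J.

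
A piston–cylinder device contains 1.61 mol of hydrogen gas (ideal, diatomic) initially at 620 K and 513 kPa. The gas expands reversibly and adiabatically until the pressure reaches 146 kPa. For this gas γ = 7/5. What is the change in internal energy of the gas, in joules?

-6260 J

V₁ = nRT₁/P₁ = 1.61×8.314×620/513 = 16.2 L.
Adiabatic: T₂/T₁ = (P₂/P₁)^((γ−1)/γ) ⇒ T₂ = 620×(0.285)^0.286 = 433 K; V₂ = 39.7 L.
For an ideal gas ΔU = nCvΔT with Cv = (5/2)R = 20.8 J/(mol·K).
ΔU = 1.61×20.8×(433−620) = -6260 J.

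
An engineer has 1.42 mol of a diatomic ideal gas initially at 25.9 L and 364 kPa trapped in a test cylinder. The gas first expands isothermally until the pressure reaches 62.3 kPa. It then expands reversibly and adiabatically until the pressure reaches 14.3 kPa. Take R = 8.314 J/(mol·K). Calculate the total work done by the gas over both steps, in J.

T₁ = P₁V₁/(nR) = 364×25.9/(1.42×8.314) = 799 K.
Step 1 — Isothermal: T stays 799 K; PV = const ⇒ V₂ = 151 L, P₂ = 62.3 kPa.
ΔU = 0 (ideal gas, T constant).
W = nRT ln(V₂/V₁) = 1.42×8.314×799×ln(5.84) = 16600 J.
Q = ΔU + W = 16600 J.
State after step 1: P = 62.3 kPa, V = 151 L, T = 799 K.
Step 2 — Adiabatic: T₂/T₁ = (P₂/P₁)^((γ−1)/γ) ⇒ T₂ = 799×(0.230)^0.286 = 524 K; V₂ = 433 L.
ΔU = nCvΔT = 1.42×20.8×(524−799) = -8090 J.
Q = 0 for an adiabatic process, so W = −ΔU = 8090 J.
Net over both steps: W = 24700 J, Q = 16600 J, ΔU = -8090 J.

24700 J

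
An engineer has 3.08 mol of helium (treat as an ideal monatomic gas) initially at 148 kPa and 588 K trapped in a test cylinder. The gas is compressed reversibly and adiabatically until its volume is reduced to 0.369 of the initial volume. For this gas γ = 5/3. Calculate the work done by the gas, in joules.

-21300 J

V₁ = nRT₁/P₁ = 3.08×8.314×588/148 = 102 L.
Adiabatic: TV^(γ−1) = const ⇒ T₂ = 588×(2.71)^0.667 = 1140 K; PV^γ = const ⇒ P₂ = 780 kPa.
ΔU = nCvΔT = 3.08×12.5×(1140−588) = 21300 J.
Q = 0 for an adiabatic process, so W = −ΔU = -21300 J.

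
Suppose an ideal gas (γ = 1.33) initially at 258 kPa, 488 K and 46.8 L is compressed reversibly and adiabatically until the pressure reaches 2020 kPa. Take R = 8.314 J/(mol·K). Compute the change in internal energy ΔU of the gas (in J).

24400 J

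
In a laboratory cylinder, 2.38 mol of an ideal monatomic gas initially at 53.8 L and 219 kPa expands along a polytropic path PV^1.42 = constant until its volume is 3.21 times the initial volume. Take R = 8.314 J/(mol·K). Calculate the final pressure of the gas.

41.8 kPa

T₁ = P₁V₁/(nR) = 219×53.8/(2.38×8.314) = 595 K.
Polytropic n=1.42: T₂ = T₁(V₁/V₂)^(n−1) = 595×(0.312)^0.42 = 365 K; P₂ = P₁(V₁/V₂)^n = 41.8 kPa.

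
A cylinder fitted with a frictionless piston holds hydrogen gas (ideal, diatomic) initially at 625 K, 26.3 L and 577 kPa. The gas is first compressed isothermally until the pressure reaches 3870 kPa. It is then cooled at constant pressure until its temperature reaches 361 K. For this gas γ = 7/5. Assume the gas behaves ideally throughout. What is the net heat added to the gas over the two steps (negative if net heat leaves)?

n = P₁V₁/(RT₁) = 577×26.3/(8.314×625) = 2.92 mol.
Step 1 — Isothermal: T stays 625 K; PV = const ⇒ V₂ = 3.92 L, P₂ = 3870 kPa.
ΔU = 0 (ideal gas, T constant).
W = nRT ln(V₂/V₁) = 2.92×8.314×625×ln(0.149) = -28900 J.
Q = ΔU + W = -28900 J.
State after step 1: P = 3870 kPa, V = 3.92 L, T = 625 K.
Step 2 — Isobaric: P stays 3870 kPa; V/T = const ⇒ T₂ = 361 K, V₂ = 2.26 L.
W = PΔV = 3870×(2.26−3.92) kPa·L = -6410 J.
ΔU = nCvΔT = 2.92×20.8×(361−625) = -16000 J.
Q = ΔU + W = nCpΔT = -22400 J.
Net over both steps: W = -35300 J, Q = -51300 J, ΔU = -16000 J.

-51300 J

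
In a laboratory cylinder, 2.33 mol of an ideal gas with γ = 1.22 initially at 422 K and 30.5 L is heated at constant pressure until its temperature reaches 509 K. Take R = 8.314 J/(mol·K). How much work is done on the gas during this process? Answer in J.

P₁ = nRT₁/V₁ = 2.33×8.314×422/30.5 = 268 kPa.
Isobaric: P stays 268 kPa; V/T = const ⇒ T₂ = 509 K, V₂ = 36.8 L.
W = PΔV = 268×(36.8−30.5) kPa·L = 1690 J.
Work done on the gas = −W_by = -1690 J.

-1690 J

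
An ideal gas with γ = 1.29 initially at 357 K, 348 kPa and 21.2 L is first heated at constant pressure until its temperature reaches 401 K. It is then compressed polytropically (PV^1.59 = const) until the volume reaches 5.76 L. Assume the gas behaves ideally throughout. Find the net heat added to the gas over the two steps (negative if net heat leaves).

n = P₁V₁/(RT₁) = 348×21.2/(8.314×357) = 2.49 mol.
Step 1 — Isobaric: P stays 348 kPa; V/T = const ⇒ T₂ = 401 K, V₂ = 23.8 L.
W = PΔV = 348×(23.8−21.2) kPa·L = 909 J.
ΔU = nCvΔT = 2.49×28.7×(401−357) = 3140 J.
Q = ΔU + W = nCpΔT = 4040 J.
State after step 1: P = 348 kPa, V = 23.8 L, T = 401 K.
Step 2 — Polytropic n=1.59: T₂ = T₁(V₁/V₂)^(n−1) = 401×(4.13)^0.59 = 926 K; P₂ = P₁(V₁/V₂)^n = 3320 kPa.
W = (P₁V₁−P₂V₂)/(n−1) = (348×23.8−3320×5.76)/0.59 = -18400 J.
ΔU = nCvΔT = 2.49×28.7×(926−401) = 37400 J.
Q = ΔU + W = 19000 J.
Net over both steps: W = -17500 J, Q = 23100 J, ΔU = 40600 J.

23100 J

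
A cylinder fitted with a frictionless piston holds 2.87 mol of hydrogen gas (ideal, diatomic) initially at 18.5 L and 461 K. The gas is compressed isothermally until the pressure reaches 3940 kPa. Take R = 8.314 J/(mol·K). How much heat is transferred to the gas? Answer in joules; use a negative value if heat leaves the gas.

-20800 J

P₁ = nRT₁/V₁ = 2.87×8.314×461/18.5 = 595 kPa.
Isothermal: T stays 461 K; PV = const ⇒ V₂ = 2.79 L, P₂ = 3940 kPa.
ΔU = 0 (ideal gas, T constant).
W = nRT ln(V₂/V₁) = 2.87×8.314×461×ln(0.151) = -20800 J.
Q = ΔU + W = -20800 J.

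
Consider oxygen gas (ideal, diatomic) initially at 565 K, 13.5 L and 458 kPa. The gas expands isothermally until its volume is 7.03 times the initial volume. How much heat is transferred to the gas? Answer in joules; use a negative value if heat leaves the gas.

12100 J

n = P₁V₁/(RT₁) = 458×13.5/(8.314×565) = 1.32 mol.
Isothermal: T stays 565 K; PV = const ⇒ V₂ = 94.9 L, P₂ = 65.1 kPa.
ΔU = 0 (ideal gas, T constant).
W = nRT ln(V₂/V₁) = 1.32×8.314×565×ln(7.03) = 12100 J.
Q = ΔU + W = 12100 J.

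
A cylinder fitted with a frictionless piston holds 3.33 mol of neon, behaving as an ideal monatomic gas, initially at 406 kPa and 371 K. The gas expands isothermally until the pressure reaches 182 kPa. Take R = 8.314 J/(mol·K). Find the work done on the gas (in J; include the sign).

-8240 J

V₁ = nRT₁/P₁ = 3.33×8.314×371/406 = 25.3 L.
Isothermal: T stays 371 K; PV = const ⇒ V₂ = 56.4 L, P₂ = 182 kPa.
W = nRT ln(V₂/V₁) = 3.33×8.314×371×ln(2.23) = 8240 J.
Work done on the gas = −W_by = -8240 J.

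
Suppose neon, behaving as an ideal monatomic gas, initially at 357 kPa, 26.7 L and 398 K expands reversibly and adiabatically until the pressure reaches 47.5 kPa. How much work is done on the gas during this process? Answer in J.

n = P₁V₁/(RT₁) = 357×26.7/(8.314×398) = 2.88 mol.
Adiabatic: T₂/T₁ = (P₂/P₁)^((γ−1)/γ) ⇒ T₂ = 398×(0.133)^0.400 = 178 K; V₂ = 89.6 L.
ΔU = nCvΔT = 2.88×12.5×(178−398) = -7920 J.
Q = 0 for an adiabatic process, so W = −ΔU = 7920 J.
Work done on the gas = −W_by = -7920 J.

-7920 J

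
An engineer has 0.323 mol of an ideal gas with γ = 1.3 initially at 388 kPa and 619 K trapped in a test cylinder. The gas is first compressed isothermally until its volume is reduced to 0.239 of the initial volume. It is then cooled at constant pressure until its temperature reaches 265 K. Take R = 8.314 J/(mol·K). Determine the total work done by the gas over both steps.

-3330 J

V₁ = nRT₁/P₁ = 0.323×8.314×619/388 = 4.28 L.
Step 1 — Isothermal: T stays 619 K; PV = const ⇒ V₂ = 1.02 L, P₂ = 1620 kPa.
ΔU = 0 (ideal gas, T constant).
W = nRT ln(V₂/V₁) = 0.323×8.314×619×ln(0.239) = -2380 J.
Q = ΔU + W = -2380 J.
State after step 1: P = 1620 kPa, V = 1.02 L, T = 619 K.
Step 2 — Isobaric: P stays 1620 kPa; V/T = const ⇒ T₂ = 265 K, V₂ = 0.438 L.
W = PΔV = 1620×(0.438−1.02) kPa·L = -951 J.
ΔU = nCvΔT = 0.323×27.7×(265−619) = -3170 J.
Q = ΔU + W = nCpΔT = -4120 J.
Net over both steps: W = -3330 J, Q = -6500 J, ΔU = -3170 J.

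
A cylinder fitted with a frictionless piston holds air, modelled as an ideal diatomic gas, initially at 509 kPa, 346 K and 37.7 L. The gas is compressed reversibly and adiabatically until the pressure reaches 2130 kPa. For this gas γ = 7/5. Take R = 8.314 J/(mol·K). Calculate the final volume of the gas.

Adiabatic: T₂/T₁ = (P₂/P₁)^((γ−1)/γ) ⇒ T₂ = 346×(4.18)^0.286 = 521 K; V₂ = 13.6 L.

13.6 L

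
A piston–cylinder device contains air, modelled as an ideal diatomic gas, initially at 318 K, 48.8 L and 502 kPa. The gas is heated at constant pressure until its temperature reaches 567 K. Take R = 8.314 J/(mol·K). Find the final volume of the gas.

87.0 L

Isobaric: P stays 502 kPa; V/T = const ⇒ T₂ = 567 K, V₂ = 87.0 L.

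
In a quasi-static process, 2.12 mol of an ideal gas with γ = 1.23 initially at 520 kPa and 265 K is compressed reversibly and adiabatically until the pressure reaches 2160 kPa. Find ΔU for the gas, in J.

6200 J

V₁ = nRT₁/P₁ = 2.12×8.314×265/520 = 8.98 L.
Adiabatic: T₂/T₁ = (P₂/P₁)^((γ−1)/γ) ⇒ T₂ = 265×(4.15)^0.187 = 346 K; V₂ = 2.82 L.
For an ideal gas ΔU = nCvΔT with Cv = R/(γ−1) = 36.1 J/(mol·K).
ΔU = 2.12×36.1×(346−265) = 6200 J.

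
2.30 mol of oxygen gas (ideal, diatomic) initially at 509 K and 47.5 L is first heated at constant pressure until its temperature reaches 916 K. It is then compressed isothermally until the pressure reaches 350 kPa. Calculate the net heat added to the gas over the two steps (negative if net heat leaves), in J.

P₁ = nRT₁/V₁ = 2.30×8.314×509/47.5 = 205 kPa.
Step 1 — Isobaric: P stays 205 kPa; V/T = const ⇒ T₂ = 916 K, V₂ = 85.5 L.
W = PΔV = 205×(85.5−47.5) kPa·L = 7780 J.
ΔU = nCvΔT = 2.30×20.8×(916−509) = 19500 J.
Q = ΔU + W = nCpΔT = 27200 J.
State after step 1: P = 205 kPa, V = 85.5 L, T = 916 K.
Step 2 — Isothermal: T stays 916 K; PV = const ⇒ V₂ = 50.0 L, P₂ = 350 kPa.
ΔU = 0 (ideal gas, T constant).
W = nRT ln(V₂/V₁) = 2.30×8.314×916×ln(0.585) = -9380 J.
Q = ΔU + W = -9380 J.
Net over both steps: W = -1590 J, Q = 17900 J, ΔU = 19500 J.

17900 J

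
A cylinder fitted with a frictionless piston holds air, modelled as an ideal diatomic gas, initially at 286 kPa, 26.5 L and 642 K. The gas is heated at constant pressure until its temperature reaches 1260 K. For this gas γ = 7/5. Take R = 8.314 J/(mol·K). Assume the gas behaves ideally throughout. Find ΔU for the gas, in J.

n = P₁V₁/(RT₁) = 286×26.5/(8.314×642) = 1.42 mol.
Isobaric: P stays 286 kPa; V/T = const ⇒ T₂ = 1260 K, V₂ = 52.0 L.
For an ideal gas ΔU = nCvΔT with Cv = (5/2)R = 20.8 J/(mol·K).
ΔU = 1.42×20.8×(1260−642) = 18200 J.

18200 J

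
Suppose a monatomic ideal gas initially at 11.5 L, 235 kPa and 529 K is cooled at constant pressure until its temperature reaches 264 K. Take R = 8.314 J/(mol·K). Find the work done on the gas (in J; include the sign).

1350 J

n = P₁V₁/(RT₁) = 235×11.5/(8.314×529) = 0.614 mol.
Isobaric: P stays 235 kPa; V/T = const ⇒ T₂ = 264 K, V₂ = 5.74 L.
W = PΔV = 235×(5.74−11.5) kPa·L = -1350 J.
Work done on the gas = −W_by = 1350 J.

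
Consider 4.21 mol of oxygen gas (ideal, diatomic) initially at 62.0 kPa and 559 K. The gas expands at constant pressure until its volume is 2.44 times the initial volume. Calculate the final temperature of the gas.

1360 K

V₁ = nRT₁/P₁ = 4.21×8.314×559/62.0 = 316 L.
Isobaric: P stays 62.0 kPa; V/T = const ⇒ T₂ = 1360 K, V₂ = 770 L.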